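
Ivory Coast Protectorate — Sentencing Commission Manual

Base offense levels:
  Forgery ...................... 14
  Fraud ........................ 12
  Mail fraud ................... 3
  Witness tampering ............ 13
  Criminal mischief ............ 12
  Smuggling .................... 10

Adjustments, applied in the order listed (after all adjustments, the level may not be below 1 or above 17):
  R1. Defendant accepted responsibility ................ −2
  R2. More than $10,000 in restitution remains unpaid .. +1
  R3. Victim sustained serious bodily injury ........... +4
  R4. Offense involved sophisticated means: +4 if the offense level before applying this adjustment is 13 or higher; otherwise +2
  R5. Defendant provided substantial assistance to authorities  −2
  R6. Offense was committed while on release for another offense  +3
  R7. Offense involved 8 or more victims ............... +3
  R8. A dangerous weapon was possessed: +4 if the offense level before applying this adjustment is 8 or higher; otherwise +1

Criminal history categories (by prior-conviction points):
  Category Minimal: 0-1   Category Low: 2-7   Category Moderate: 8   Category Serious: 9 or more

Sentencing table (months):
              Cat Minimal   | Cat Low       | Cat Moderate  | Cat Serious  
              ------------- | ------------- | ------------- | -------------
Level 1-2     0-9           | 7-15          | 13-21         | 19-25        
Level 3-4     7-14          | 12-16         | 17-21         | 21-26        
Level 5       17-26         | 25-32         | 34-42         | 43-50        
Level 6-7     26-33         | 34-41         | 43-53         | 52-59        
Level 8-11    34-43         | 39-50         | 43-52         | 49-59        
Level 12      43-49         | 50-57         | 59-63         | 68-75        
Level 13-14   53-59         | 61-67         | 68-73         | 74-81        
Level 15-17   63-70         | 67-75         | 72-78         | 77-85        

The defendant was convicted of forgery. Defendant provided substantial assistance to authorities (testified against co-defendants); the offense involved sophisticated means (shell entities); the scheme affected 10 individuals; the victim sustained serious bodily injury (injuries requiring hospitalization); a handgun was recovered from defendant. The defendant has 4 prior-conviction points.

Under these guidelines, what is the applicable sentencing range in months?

Base offense level for forgery: 14.
R1 does not apply.
R2 does not apply.
R3 applies: 14 + 4 = 18.
R4 applies (level before this adjustment is 18 ≥ 13, so +4): 18 + 4 = 22.
R5 applies: 22 − 2 = 20.
R6 does not apply.
R7 applies: 20 + 3 = 23.
R8 applies (level before this adjustment is 23 ≥ 8, so +4): 23 + 4 = 27.
Level 27 exceeds the maximum of 17; capped at 17.
Final offense level: 17.
Criminal history: 4 prior points → Category Low (2-7).
Level 17 falls in the 15-17 band.
Grid: Level 15-17 × Category Low = 67-75 months.

67-75 months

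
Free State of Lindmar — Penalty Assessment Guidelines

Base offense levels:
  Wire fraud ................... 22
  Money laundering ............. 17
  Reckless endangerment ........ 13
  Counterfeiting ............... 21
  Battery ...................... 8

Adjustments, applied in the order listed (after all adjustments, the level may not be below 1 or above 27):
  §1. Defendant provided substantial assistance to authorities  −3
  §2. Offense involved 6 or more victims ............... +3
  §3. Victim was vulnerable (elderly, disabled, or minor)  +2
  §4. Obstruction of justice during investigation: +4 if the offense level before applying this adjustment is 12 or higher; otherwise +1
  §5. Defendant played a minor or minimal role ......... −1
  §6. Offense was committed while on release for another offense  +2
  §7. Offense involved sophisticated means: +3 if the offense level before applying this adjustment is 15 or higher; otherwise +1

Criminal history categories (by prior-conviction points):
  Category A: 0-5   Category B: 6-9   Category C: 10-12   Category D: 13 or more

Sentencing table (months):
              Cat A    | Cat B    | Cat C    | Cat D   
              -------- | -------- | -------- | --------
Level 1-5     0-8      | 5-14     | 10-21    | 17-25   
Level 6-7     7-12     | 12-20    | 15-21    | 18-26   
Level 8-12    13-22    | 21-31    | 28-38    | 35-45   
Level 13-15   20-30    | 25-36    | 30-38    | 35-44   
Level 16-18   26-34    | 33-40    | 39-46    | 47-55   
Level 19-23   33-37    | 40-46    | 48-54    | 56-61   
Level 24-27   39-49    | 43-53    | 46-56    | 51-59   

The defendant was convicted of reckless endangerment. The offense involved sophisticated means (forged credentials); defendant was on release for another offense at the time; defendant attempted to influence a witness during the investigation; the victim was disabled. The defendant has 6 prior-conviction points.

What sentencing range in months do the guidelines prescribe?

43-53 months

Base offense level for reckless endangerment: 13.
§2 does not apply.
§3 applies: 13 + 2 = 15.
§4 applies (level before this adjustment is 15 ≥ 12, so +4): 15 + 4 = 19.
§5 does not apply.
§6 applies: 19 + 2 = 21.
§7 applies (level before this adjustment is 21 ≥ 15, so +3): 21 + 3 = 24.
Final offense level: 24.
Criminal history: 6 prior points → Category B (6-9).
Level 24 falls in the 24-27 band.
Grid: Level 24-27 × Category B = 43-53 months.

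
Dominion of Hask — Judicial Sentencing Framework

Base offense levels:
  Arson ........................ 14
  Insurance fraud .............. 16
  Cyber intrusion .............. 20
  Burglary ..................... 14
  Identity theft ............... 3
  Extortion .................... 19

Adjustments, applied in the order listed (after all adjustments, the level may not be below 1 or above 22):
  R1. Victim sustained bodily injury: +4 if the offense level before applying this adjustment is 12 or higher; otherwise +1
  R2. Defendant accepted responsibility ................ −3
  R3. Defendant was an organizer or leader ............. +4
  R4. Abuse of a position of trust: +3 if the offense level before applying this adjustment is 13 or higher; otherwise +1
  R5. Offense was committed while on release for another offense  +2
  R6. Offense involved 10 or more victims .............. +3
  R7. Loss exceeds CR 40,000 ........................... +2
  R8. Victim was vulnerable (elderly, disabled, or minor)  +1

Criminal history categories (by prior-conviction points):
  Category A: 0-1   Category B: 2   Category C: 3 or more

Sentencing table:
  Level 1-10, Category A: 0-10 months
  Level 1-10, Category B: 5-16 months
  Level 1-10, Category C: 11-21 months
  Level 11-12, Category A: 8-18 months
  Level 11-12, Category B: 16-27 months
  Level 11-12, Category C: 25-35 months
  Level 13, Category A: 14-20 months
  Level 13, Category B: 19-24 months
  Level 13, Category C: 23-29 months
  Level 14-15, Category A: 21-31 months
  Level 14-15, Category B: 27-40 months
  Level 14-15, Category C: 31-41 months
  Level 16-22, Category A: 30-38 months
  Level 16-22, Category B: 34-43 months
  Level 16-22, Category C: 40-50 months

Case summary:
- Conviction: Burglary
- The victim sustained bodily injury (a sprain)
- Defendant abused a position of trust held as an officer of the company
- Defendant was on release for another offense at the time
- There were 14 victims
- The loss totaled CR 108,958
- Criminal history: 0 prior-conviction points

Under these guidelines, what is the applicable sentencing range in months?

30-38 months

Base offense level for burglary: 14.
R1 applies (level before this adjustment is 14 ≥ 12, so +4): 14 + 4 = 18.
R3 does not apply.
R4 applies (level before this adjustment is 18 ≥ 13, so +3): 18 + 3 = 21.
R5 applies: 21 + 2 = 23.
R6 applies: 23 + 3 = 26.
R7 applies: 26 + 2 = 28.
Level 28 exceeds the maximum of 22; capped at 22.
Final offense level: 22.
Criminal history: 0 prior points → Category A (0-1).
Level 22 falls in the 16-22 band.
Grid: Level 16-22 × Category A = 30-38 months.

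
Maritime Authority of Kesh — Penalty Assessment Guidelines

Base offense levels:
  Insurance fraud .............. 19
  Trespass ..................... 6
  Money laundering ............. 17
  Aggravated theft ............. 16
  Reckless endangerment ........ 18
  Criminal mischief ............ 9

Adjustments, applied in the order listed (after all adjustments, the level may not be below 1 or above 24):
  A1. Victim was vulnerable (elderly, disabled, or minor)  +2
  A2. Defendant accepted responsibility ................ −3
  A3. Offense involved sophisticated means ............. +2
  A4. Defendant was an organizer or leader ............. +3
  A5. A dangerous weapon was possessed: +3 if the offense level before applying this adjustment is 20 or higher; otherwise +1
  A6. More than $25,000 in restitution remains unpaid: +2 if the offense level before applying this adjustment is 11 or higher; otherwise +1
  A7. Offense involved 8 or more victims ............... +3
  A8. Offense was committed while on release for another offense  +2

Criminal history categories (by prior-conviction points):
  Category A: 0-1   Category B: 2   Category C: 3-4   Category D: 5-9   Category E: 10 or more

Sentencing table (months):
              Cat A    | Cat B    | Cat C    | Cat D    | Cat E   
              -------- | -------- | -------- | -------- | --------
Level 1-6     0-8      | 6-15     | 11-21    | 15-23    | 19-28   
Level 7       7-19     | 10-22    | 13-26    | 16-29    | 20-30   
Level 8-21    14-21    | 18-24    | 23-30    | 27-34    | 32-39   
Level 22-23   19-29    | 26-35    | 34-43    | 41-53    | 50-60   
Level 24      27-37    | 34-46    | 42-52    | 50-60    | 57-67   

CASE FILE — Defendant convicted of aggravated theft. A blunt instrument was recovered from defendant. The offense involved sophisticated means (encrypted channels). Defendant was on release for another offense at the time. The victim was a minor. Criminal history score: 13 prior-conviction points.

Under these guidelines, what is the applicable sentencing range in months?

Base offense level for aggravated theft: 16.
A1 applies: 16 + 2 = 18.
A3 applies: 18 + 2 = 20.
A5 applies (level before this adjustment is 20 ≥ 20, so +3): 20 + 3 = 23.
A8 applies: 23 + 2 = 25.
Level 25 exceeds the maximum of 24; capped at 24.
Final offense level: 24.
Criminal history: 13 prior points → Category E (10+).
Level 24 falls in the 24 band.
Grid: Level 24 × Category E = 57-67 months.

57-67 months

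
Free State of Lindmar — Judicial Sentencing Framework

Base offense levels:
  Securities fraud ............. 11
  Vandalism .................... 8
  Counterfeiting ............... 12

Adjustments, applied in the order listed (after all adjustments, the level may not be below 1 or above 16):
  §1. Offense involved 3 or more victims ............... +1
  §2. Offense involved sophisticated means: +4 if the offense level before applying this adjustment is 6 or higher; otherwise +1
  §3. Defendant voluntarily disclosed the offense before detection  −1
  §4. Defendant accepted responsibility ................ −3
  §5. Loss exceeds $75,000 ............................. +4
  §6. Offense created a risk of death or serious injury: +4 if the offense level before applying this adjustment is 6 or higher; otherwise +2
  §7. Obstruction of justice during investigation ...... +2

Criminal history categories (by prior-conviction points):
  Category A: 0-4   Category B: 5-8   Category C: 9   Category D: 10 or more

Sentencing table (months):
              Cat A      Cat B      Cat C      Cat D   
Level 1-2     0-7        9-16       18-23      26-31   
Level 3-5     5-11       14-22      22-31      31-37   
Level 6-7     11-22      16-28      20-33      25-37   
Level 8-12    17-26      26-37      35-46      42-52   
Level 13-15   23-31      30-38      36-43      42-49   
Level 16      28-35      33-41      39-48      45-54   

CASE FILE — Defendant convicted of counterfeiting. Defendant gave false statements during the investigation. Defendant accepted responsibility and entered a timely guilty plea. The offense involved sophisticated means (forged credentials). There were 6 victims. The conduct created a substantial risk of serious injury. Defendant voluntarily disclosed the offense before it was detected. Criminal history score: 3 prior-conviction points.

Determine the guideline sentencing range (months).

Base offense level for counterfeiting: 12.
§1 applies: 12 + 1 = 13.
§2 applies (level before this adjustment is 13 ≥ 6, so +4): 13 + 4 = 17.
§3 applies: 17 − 1 = 16.
§4 applies: 16 − 3 = 13.
§5 does not apply.
§6 applies (level before this adjustment is 13 ≥ 6, so +4): 13 + 4 = 17.
§7 applies: 17 + 2 = 19.
Level 19 exceeds the maximum of 16; capped at 16.
Final offense level: 16.
Criminal history: 3 prior points → Category A (0-4).
Level 16 falls in the 16 band.
Grid: Level 16 × Category A = 28-35 months.

28-35 months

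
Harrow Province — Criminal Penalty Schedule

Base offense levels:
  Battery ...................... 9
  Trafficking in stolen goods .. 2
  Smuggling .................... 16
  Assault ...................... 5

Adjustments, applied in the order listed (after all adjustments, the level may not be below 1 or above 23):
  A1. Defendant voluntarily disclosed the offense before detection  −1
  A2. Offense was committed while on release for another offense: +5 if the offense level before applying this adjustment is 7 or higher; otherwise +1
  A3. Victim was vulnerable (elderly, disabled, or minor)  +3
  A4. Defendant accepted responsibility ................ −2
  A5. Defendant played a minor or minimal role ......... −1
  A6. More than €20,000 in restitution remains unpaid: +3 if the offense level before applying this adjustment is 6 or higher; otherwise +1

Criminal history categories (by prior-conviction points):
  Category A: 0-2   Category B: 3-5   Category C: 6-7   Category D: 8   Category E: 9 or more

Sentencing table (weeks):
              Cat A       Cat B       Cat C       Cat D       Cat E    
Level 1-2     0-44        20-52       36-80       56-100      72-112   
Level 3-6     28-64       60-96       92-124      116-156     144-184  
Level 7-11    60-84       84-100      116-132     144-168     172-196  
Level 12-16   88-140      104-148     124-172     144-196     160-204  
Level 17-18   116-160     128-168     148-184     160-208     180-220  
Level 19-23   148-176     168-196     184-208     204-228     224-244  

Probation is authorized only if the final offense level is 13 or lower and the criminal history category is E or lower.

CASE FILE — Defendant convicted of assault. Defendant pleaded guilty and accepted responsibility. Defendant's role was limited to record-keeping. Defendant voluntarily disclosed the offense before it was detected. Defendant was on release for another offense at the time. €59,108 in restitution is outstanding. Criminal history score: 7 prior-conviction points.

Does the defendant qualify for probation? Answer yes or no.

Yes

Base offense level for assault: 5.
A1 applies: 5 − 1 = 4.
A2 applies (level before this adjustment is 4 < 7, so +1): 4 + 1 = 5.
A4 applies: 5 − 2 = 3.
A5 applies: 3 − 1 = 2.
A6 applies (level before this adjustment is 2 < 6, so +1): 2 + 1 = 3.
Final offense level: 3.
Criminal history: 7 prior points → Category C (6-7).
Level 3 falls in the 3-6 band.
Grid: Level 3-6 × Category C = 92-124 weeks.
Probation check: level 3 ≤ 13 and category C ≤ E → eligible.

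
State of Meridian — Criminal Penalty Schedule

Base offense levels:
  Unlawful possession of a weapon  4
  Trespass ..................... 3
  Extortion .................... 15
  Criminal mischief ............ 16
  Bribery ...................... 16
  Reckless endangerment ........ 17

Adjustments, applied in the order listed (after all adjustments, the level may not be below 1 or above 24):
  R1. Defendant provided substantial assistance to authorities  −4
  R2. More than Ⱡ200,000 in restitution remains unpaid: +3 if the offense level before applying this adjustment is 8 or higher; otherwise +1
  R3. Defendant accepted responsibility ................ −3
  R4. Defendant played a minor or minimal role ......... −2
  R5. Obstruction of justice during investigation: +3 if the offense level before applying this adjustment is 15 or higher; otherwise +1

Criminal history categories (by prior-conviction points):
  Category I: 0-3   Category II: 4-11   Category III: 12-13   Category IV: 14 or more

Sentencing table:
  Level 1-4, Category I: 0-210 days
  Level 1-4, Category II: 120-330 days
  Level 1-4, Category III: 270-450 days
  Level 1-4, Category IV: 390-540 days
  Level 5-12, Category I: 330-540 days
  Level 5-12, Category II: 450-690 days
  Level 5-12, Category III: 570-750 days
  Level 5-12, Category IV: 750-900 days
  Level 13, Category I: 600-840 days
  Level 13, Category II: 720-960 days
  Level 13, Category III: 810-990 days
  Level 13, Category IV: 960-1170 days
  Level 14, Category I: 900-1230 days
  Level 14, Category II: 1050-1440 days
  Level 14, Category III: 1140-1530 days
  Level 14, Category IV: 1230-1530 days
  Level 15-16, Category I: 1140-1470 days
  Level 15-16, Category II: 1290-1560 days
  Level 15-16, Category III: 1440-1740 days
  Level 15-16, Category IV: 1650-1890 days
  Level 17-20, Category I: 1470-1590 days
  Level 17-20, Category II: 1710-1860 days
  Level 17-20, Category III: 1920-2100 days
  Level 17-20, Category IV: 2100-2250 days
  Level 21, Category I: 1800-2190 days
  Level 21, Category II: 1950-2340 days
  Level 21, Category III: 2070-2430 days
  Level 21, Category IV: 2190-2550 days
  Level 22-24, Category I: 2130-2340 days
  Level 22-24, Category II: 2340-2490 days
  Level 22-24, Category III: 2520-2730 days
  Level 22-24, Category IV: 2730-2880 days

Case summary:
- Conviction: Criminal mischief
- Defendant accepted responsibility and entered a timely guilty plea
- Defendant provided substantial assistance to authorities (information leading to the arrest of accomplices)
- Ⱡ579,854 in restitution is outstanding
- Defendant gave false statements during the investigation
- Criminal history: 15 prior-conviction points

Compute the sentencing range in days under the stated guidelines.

Base offense level for criminal mischief: 16.
R1 applies: 16 − 4 = 12.
R2 applies (level before this adjustment is 12 ≥ 8, so +3): 12 + 3 = 15.
R3 applies: 15 − 3 = 12.
R4 does not apply.
R5 applies (level before this adjustment is 12 < 15, so +1): 12 + 1 = 13.
Final offense level: 13.
Criminal history: 15 prior points → Category IV (14+).
Level 13 falls in the 13 band.
Grid: Level 13 × Category IV = 960-1170 days.

960-1170 days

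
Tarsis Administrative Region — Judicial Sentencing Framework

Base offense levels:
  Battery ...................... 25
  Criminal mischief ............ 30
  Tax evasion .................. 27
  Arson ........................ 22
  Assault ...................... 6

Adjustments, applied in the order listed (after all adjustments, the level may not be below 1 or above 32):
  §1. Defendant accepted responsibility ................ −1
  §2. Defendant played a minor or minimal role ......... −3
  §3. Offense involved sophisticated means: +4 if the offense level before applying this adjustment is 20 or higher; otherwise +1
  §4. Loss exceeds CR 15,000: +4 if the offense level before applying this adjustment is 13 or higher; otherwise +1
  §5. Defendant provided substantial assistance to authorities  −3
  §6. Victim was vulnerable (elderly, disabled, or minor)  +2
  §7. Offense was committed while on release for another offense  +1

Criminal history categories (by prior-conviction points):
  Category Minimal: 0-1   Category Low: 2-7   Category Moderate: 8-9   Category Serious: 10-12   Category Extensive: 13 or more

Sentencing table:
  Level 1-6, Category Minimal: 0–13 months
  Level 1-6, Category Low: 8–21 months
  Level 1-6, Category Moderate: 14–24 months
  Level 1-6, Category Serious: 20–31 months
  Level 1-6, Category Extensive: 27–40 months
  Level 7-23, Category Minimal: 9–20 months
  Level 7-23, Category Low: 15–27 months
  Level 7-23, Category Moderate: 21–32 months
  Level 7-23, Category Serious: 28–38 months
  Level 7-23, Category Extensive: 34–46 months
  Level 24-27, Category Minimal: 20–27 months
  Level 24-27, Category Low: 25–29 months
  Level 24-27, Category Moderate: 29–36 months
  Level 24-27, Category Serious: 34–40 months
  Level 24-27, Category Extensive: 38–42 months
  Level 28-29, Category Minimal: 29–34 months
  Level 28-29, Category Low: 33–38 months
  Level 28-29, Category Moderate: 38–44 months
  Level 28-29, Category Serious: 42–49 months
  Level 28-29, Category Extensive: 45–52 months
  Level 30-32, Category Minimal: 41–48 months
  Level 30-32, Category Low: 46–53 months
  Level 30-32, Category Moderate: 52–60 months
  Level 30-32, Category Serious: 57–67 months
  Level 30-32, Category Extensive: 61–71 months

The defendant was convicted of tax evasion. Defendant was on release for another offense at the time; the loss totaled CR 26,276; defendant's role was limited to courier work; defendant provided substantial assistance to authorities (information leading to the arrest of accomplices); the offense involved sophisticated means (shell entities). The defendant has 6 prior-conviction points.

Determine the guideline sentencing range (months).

46-53 months

Base offense level for tax evasion: 27.
§2 applies: 27 − 3 = 24.
§3 applies (level before this adjustment is 24 ≥ 20, so +4): 24 + 4 = 28.
§4 applies (level before this adjustment is 28 ≥ 13, so +4): 28 + 4 = 32.
§5 applies: 32 − 3 = 29.
§6 does not apply.
§7 applies: 29 + 1 = 30.
Final offense level: 30.
Criminal history: 6 prior points → Category Low (2-7).
Level 30 falls in the 30-32 band.
Grid: Level 30-32 × Category Low = 46-53 months.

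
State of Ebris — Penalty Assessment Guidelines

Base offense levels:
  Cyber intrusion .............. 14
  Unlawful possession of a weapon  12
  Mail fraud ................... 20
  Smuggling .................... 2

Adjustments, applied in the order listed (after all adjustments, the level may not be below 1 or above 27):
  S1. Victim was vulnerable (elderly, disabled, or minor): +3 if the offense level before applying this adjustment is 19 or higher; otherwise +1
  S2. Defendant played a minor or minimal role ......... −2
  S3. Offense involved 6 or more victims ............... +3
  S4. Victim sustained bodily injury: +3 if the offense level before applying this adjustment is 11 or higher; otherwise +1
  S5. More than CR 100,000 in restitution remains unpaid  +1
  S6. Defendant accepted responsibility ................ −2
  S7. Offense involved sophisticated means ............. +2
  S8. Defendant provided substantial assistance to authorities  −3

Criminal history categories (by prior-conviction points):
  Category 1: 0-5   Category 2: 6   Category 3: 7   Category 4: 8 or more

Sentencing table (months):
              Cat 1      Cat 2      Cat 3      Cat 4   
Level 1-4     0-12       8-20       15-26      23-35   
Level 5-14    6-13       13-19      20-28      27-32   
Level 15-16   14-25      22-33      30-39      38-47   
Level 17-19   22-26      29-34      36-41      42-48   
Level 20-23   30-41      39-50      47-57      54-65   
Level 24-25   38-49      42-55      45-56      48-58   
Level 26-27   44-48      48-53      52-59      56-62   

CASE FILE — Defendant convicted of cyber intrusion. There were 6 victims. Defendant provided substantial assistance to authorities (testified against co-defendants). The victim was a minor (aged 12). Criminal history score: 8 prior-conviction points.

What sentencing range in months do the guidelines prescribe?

Base offense level for cyber intrusion: 14.
S1 applies (level before this adjustment is 14 < 19, so +1): 14 + 1 = 15.
S2 does not apply.
S3 applies: 15 + 3 = 18.
S4 does not apply.
S7 does not apply.
S8 applies: 18 − 3 = 15.
Final offense level: 15.
Criminal history: 8 prior points → Category 4 (8+).
Level 15 falls in the 15-16 band.
Grid: Level 15-16 × Category 4 = 38-47 months.

38-47 months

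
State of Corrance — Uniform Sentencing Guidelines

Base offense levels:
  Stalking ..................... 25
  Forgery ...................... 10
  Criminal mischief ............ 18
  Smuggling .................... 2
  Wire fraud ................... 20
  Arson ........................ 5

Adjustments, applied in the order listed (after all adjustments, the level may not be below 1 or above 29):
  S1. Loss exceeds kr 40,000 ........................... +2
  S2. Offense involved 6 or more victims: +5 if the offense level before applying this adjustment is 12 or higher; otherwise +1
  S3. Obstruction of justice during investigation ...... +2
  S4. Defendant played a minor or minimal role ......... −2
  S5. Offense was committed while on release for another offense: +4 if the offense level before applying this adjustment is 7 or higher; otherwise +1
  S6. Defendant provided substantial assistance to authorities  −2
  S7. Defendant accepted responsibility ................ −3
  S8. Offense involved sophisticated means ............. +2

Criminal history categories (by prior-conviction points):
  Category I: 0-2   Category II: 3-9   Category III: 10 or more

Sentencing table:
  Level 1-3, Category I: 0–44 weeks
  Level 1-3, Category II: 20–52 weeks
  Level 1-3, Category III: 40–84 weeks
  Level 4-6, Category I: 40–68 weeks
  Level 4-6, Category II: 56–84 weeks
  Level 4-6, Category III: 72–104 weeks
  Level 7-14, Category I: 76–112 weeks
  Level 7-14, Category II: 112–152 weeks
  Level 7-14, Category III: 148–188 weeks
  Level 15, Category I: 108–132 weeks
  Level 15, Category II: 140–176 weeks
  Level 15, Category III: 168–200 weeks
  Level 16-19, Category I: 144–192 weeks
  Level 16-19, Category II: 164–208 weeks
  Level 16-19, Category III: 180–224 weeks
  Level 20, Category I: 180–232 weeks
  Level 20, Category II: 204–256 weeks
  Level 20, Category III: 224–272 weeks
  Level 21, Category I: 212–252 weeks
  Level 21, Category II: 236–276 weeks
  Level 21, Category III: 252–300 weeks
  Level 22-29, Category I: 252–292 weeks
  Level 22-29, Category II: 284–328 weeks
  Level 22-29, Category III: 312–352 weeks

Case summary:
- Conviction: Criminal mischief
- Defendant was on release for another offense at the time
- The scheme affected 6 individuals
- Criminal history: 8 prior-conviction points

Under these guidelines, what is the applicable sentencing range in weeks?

Base offense level for criminal mischief: 18.
S2 applies (level before this adjustment is 18 ≥ 12, so +5): 18 + 5 = 23.
S5 applies (level before this adjustment is 23 ≥ 7, so +4): 23 + 4 = 27.
S7 does not apply.
Final offense level: 27.
Criminal history: 8 prior points → Category II (3-9).
Level 27 falls in the 22-29 band.
Grid: Level 22-29 × Category II = 284-328 weeks.

284-328 weeks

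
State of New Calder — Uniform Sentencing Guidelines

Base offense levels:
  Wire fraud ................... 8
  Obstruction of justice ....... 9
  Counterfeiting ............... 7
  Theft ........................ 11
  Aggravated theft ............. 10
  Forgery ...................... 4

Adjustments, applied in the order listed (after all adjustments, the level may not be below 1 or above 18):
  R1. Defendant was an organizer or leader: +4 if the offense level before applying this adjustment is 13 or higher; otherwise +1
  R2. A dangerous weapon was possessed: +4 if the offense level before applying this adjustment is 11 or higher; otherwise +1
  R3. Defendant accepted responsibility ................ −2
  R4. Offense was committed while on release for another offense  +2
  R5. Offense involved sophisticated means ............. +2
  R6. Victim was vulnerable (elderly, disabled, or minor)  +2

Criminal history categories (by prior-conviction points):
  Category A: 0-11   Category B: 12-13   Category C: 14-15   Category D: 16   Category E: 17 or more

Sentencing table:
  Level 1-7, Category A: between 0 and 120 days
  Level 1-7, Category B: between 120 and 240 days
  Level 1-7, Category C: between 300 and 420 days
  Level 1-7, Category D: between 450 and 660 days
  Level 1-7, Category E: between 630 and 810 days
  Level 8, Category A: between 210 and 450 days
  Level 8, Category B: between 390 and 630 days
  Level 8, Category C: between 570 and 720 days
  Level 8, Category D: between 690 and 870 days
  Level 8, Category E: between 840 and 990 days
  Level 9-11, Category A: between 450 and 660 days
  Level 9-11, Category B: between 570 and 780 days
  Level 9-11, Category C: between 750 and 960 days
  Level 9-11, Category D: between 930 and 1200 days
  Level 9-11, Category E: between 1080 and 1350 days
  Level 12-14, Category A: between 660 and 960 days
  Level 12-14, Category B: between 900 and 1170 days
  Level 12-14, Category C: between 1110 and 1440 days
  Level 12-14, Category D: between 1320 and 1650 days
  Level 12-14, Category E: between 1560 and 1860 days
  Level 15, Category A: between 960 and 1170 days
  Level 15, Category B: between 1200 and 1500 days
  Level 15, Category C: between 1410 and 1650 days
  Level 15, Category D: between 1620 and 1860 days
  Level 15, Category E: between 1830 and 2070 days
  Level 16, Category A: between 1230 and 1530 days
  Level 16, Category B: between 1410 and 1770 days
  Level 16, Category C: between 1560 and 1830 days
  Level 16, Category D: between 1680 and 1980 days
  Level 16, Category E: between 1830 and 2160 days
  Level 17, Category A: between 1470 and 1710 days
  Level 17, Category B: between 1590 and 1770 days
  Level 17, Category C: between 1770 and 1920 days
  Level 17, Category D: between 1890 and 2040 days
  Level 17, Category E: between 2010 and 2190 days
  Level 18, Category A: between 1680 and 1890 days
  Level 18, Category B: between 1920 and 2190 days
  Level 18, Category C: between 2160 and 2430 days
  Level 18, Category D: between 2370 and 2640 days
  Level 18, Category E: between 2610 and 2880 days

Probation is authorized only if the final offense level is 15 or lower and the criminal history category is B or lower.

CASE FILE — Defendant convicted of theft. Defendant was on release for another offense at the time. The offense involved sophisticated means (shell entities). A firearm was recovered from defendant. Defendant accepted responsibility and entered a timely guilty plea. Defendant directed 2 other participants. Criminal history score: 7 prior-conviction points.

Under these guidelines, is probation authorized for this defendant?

No

Base offense level for theft: 11.
R1 applies (level before this adjustment is 11 < 13, so +1): 11 + 1 = 12.
R2 applies (level before this adjustment is 12 ≥ 11, so +4): 12 + 4 = 16.
R3 applies: 16 − 2 = 14.
R4 applies: 14 + 2 = 16.
R5 applies: 16 + 2 = 18.
R6 does not apply.
Final offense level: 18.
Criminal history: 7 prior points → Category A (0-11).
Level 18 falls in the 18 band.
Grid: Level 18 × Category A = 1680-1890 days.
Probation check: level 18 > 15 and category A ≤ B → not eligible.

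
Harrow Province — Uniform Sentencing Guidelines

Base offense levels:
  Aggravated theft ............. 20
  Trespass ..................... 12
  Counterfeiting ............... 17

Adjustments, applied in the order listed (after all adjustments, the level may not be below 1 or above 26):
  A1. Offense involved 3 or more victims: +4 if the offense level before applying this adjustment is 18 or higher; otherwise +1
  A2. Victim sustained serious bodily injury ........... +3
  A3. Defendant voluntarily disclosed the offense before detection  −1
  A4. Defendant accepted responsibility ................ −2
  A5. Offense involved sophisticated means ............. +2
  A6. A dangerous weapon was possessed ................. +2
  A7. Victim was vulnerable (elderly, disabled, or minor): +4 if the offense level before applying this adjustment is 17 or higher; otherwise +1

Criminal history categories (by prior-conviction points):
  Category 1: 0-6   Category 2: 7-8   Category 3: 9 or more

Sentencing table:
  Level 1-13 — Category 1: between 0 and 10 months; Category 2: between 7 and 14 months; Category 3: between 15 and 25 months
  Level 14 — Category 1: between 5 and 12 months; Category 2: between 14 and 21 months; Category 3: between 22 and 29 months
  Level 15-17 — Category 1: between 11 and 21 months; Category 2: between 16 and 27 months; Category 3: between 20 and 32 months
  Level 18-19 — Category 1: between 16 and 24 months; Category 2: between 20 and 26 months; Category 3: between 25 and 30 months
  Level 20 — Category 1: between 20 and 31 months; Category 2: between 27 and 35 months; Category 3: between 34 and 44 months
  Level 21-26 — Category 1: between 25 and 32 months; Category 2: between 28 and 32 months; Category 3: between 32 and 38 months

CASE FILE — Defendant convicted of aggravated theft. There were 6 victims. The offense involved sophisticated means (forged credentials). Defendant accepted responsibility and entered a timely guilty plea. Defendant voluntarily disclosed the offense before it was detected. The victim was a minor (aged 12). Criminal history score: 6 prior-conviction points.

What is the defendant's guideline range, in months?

25-32 months

Base offense level for aggravated theft: 20.
A1 applies (level before this adjustment is 20 ≥ 18, so +4): 20 + 4 = 24.
A2 does not apply.
A3 applies: 24 − 1 = 23.
A4 applies: 23 − 2 = 21.
A5 applies: 21 + 2 = 23.
A7 applies (level before this adjustment is 23 ≥ 17, so +4): 23 + 4 = 27.
Level 27 exceeds the maximum of 26; capped at 26.
Final offense level: 26.
Criminal history: 6 prior points → Category 1 (0-6).
Level 26 falls in the 21-26 band.
Grid: Level 21-26 × Category 1 = 25-32 months.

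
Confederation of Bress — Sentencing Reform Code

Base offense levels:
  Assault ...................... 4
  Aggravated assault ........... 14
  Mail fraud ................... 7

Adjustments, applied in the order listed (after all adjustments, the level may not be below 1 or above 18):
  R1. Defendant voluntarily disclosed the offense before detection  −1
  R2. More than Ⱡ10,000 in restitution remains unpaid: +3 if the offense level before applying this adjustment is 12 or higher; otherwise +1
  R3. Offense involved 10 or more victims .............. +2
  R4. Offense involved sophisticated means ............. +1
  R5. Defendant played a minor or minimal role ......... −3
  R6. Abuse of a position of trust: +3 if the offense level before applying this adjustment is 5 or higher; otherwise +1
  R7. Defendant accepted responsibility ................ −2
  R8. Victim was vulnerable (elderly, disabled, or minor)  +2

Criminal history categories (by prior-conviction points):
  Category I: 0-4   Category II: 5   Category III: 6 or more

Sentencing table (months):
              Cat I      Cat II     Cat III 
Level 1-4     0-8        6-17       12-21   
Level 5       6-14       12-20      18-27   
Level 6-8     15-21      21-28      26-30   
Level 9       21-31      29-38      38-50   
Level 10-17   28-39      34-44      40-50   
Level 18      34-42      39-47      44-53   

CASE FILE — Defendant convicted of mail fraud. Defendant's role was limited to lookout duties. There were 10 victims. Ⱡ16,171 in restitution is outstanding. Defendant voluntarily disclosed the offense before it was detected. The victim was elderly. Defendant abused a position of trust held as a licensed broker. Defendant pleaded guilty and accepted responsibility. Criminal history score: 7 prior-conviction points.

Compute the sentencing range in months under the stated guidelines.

Base offense level for mail fraud: 7.
R1 applies: 7 − 1 = 6.
R2 applies (level before this adjustment is 6 < 12, so +1): 6 + 1 = 7.
R3 applies: 7 + 2 = 9.
R4 does not apply.
R5 applies: 9 − 3 = 6.
R6 applies (level before this adjustment is 6 ≥ 5, so +3): 6 + 3 = 9.
R7 applies: 9 − 2 = 7.
R8 applies: 7 + 2 = 9.
Final offense level: 9.
Criminal history: 7 prior points → Category III (6+).
Level 9 falls in the 9 band.
Grid: Level 9 × Category III = 38-50 months.

38-50 months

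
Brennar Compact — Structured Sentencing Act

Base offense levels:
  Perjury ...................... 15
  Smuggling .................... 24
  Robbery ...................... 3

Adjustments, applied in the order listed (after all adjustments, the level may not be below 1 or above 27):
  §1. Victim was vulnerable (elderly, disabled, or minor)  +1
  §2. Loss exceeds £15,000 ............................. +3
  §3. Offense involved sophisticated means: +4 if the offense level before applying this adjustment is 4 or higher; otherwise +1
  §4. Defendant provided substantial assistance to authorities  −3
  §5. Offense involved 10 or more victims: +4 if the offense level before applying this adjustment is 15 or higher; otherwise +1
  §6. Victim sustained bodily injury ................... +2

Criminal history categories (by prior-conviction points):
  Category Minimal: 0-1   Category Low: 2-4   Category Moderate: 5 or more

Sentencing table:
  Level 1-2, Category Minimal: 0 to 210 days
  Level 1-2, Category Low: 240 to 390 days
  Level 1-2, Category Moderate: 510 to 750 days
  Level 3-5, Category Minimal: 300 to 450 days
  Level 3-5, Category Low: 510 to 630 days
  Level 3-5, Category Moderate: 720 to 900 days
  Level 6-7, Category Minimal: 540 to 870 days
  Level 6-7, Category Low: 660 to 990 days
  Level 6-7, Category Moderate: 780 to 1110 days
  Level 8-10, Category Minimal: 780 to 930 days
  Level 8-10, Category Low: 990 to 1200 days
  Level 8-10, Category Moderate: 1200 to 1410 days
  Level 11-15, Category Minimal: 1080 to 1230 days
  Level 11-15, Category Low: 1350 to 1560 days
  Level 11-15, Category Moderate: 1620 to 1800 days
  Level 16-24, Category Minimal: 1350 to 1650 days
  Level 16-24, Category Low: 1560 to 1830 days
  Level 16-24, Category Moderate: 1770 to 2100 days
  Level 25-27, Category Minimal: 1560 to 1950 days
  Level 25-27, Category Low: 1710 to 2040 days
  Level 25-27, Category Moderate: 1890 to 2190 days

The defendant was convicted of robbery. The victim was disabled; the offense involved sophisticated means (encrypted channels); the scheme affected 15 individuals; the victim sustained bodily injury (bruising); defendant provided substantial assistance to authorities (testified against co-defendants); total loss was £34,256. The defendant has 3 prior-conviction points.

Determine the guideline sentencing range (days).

1350-1560 days

Base offense level for robbery: 3.
§1 applies: 3 + 1 = 4.
§2 applies: 4 + 3 = 7.
§3 applies (level before this adjustment is 7 ≥ 4, so +4): 7 + 4 = 11.
§4 applies: 11 − 3 = 8.
§5 applies (level before this adjustment is 8 < 15, so +1): 8 + 1 = 9.
§6 applies: 9 + 2 = 11.
Final offense level: 11.
Criminal history: 3 prior points → Category Low (2-4).
Level 11 falls in the 11-15 band.
Grid: Level 11-15 × Category Low = 1350-1560 days.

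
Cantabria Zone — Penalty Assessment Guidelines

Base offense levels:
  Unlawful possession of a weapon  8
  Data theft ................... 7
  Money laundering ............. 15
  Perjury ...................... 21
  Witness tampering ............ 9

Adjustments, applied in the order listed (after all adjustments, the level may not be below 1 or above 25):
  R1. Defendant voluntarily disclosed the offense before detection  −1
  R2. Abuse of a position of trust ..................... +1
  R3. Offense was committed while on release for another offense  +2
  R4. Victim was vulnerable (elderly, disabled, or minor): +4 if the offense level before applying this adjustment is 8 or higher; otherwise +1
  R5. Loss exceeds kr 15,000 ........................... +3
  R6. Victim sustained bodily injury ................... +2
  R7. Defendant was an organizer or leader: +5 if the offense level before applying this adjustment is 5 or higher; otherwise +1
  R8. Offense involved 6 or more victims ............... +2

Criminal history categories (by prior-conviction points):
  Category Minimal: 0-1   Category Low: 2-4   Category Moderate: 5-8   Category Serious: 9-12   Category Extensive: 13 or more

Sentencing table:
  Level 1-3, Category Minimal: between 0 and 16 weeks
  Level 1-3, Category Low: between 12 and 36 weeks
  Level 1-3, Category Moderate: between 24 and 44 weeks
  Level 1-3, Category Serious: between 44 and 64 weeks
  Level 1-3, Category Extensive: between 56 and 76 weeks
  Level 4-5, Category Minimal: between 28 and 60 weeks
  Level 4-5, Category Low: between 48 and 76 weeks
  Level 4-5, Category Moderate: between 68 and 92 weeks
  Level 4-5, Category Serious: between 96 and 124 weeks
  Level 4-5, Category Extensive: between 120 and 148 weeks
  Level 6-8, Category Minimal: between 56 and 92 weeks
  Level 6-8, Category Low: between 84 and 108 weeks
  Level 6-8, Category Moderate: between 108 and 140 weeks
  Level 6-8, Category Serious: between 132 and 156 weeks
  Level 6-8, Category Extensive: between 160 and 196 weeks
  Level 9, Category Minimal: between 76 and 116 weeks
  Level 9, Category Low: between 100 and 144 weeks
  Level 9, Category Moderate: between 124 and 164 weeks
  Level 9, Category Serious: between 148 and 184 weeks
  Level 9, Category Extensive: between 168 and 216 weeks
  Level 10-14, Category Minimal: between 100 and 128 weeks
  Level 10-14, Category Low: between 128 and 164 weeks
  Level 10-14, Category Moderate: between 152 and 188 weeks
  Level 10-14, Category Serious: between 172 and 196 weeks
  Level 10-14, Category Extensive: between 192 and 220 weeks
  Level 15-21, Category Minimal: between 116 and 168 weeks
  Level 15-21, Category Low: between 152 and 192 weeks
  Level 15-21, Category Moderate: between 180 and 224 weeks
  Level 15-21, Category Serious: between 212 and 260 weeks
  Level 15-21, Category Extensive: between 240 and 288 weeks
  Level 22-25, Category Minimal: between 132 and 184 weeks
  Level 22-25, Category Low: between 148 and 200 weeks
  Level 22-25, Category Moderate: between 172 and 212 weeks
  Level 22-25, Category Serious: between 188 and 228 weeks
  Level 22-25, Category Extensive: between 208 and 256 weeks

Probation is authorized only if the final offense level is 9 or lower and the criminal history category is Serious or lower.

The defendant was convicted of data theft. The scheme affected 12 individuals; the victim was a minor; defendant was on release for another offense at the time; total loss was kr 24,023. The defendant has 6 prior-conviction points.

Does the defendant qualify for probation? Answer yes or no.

Base offense level for data theft: 7.
R3 applies: 7 + 2 = 9.
R4 applies (level before this adjustment is 9 ≥ 8, so +4): 9 + 4 = 13.
R5 applies: 13 + 3 = 16.
R6 does not apply.
R8 applies: 16 + 2 = 18.
Final offense level: 18.
Criminal history: 6 prior points → Category Moderate (5-8).
Level 18 falls in the 15-21 band.
Grid: Level 15-21 × Category Moderate = 180-224 weeks.
Probation check: level 18 > 9 and category Moderate ≤ Serious → not eligible.

No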